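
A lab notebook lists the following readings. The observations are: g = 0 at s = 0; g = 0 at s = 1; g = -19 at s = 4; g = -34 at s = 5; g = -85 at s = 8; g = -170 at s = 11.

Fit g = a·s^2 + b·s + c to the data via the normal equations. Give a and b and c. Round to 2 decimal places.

The normal equations are: 19619·a + 2033·b + 227·c = -27164;  2033·a + 227·b + 29·c = -2796;  227·a + 29·b + 6·c = -308.
(Σs^2·s^2 = 19619, Σs^2·s = 2033, Σs^2 = 227, Σs·s = 227, Σs = 29, Σ1 = 6, Σs^2·g = -27164, Σs·g = -2796, Σg = -308.)
Solving the 3×3 system (Gaussian elimination) gives a = -92591/61545, b = 14257/12309, c = -276/20515.

a = -1.50, b = 1.16, c = -0.01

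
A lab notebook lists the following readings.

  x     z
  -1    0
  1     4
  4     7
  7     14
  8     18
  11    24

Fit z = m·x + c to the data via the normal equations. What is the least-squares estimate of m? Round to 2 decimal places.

Entries of MᵀM: Σx·x = 252, Σx = 30, Σ1 = 6.
For Mᵀz: Σx·z = 538, Σz = 67.
Eliminating c: 6·(row 1) − 30·(row 2) gives 612·m = 6·538 − 30·67 = 1218, so m = 203/102.
Then c = (67 − 30·(203/102))/6 = 62/51.

m = 1.99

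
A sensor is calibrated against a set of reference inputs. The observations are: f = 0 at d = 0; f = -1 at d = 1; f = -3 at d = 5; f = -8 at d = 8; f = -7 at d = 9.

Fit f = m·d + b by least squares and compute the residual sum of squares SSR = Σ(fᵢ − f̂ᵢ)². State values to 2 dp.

The normal system MᵀM·[m, b]ᵀ = Mᵀf is [[171, 23]; [23, 5]]·[m, b]ᵀ = [-143, -19]ᵀ.
Determinant 171·5 − 23² = 326.
m = ((-143)·5 − 23·(-19))/326 = -139/163; b = (171·(-19) − 23·(-143))/326 = 20/163.
Residuals: -20/163, -44/163, 186/163, -212/163, 90/163; SSR = 552/163.

SSR = 3.39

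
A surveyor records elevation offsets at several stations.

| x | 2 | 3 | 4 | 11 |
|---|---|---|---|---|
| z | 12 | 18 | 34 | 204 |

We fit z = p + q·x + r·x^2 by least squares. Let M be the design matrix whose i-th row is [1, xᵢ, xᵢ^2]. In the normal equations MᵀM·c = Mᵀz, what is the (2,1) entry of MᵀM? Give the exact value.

Row 2 ↔ basis x, column 1 ↔ basis 1, so (MᵀM)_{2,1} = Σᵢ x = (2)·(1) + (3)·(1) + (4)·(1) + (11)·(1) = 20.

20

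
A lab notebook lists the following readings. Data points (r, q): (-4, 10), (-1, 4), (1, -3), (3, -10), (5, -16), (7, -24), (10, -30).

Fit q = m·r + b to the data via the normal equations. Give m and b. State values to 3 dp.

m = -3.029, b = -0.770

Normal-equation sums: Σr·r = 201, Σr = 21, Σ1 = 7.
For Mᵀq: Σr·q = -625, Σq = -69.
Determinant 201·7 − 21² = 966.
m = ((-625)·7 − 21·(-69))/966 = -209/69; b = (201·(-69) − 21·(-625))/966 = -124/161.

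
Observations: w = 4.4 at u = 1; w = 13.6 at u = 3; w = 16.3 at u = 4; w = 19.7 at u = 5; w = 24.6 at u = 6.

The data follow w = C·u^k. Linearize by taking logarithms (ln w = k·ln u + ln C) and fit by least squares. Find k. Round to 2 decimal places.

k = 0.95

Linearized form: ln w = k·ln u + ln C. From the 5 transformed points,
Over the data: Σln u = 5.8861, Σ(ln u)² = 8.9295, Σln w = 13.0662, Σln u·ln w = 17.2725.
Normal system: [[8.9295, 5.8861]; [5.8861, 5]]·[k, ln C]ᵀ = [17.2725, 13.0662]ᵀ.
Slope k = (n·Σln u·ln w − Σln u·Σln w)/(n·Σ(ln u)² − (Σln u)²) = (5·17.2725 − 5.8861·13.0662)/10.0010 = 0.94525; ln C = (Σln w − k·Σln u)/n = 1.50047.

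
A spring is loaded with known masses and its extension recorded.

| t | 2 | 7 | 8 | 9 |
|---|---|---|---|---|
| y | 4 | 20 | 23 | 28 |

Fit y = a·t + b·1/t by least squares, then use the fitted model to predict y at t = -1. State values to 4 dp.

ŷ = 1.3500

Compute the Gram sums: Σt·t = 198, Σt·1/t = 4, Σ1/t·1/t = 75793/254016.
And Σt·y = 584, Σ1/t·y = 5465/504.
Normal equations: [[198, 4]; [4, 75793/254016]]·[a, b]ᵀ = [584, 5465/504]ᵀ.
Eliminating b: (75793/254016)·(row 1) − 4·(row 2) gives (607931/14112)·a = (75793/254016)·584 − 4·(5465/504) = 4155709/31752, so a = 16622836/5471379.
Then b = ((5465/504) − 4·(16622836/5471379))/(75793/254016) = -2667672/607931.
At t = -1: ŷ = (16622836/5471379)·(-1) + (-2667672/607931)·(-1) = 7386212/5471379.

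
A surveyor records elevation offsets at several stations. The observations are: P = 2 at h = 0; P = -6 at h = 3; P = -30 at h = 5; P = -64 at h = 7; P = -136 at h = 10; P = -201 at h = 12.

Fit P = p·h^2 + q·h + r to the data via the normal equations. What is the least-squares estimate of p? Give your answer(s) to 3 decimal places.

Setting ∂/∂p … = 0 gives: 33843·p + 3223·q + 327·r = -46484;  3223·p + 327·q + 37·r = -4388;  327·p + 37·q + 6·r = -435.
(Σh^2·h^2 = 33843, Σh^2·h = 3223, Σh^2 = 327, Σh·h = 327, Σh = 37, Σ1 = 6, Σh^2·P = -46484, Σh·P = -4388, ΣP = -435.)
Inverting the 3×3 Gram matrix, [p, q, r]ᵀ = [-580175/383448, 155179/127816, 474373/191724]ᵀ.

p = -1.513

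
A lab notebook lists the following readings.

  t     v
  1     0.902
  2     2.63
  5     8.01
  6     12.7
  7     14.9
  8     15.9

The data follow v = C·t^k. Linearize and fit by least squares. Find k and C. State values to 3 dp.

k = 1.398, C = 0.936

Taking logs, ln v = k·ln t + ln C, so regress ln v on ln t.
Σln t = 8.1197, Σ(ln t)² = 14.3918, Σln v = 10.9538, Σln t·ln v = 19.5819.
Equations: 14.3918·k + 8.1197·ln C = 19.5819;  8.1197·k + 6·ln C = 10.9538.
Δ = 14.3918·6 − (8.1197)² = 20.4213; k = (19.5819·6 − 8.1197·10.9538)/20.4213 = 1.39805, ln C = (14.3918·10.9538 − 8.1197·19.5819)/20.4213 = -0.06633, so C = exp(-0.06633) = 0.93583.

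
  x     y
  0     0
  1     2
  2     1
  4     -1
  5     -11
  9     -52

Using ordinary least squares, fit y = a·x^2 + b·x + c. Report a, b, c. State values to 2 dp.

a = -0.99, b = 3.13, c = -0.20

MᵀM·[a, b, c]ᵀ = Mᵀy reads: 7459·a + 927·b + 127·c = -4497;  927·a + 127·b + 21·c = -523;  127·a + 21·b + 6·c = -61.
Inverting the 3×3 Gram matrix, [a, b, c]ᵀ = [-13307/13460, 8429/2692, -1343/6730]ᵀ.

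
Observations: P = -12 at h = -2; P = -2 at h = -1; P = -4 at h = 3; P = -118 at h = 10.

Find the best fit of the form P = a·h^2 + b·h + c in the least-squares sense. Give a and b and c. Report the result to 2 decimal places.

Entries of MᵀM: Σh^2·h^2 = 10098, Σh^2·h = 1018, Σh^2 = 114, Σh·h = 114, Σh = 10, Σ1 = 4.
For MᵀP: Σh^2·P = -11886, Σh·P = -1166, ΣP = -136.
Normal equations: [[10098, 1018, 114]; [1018, 114, 10]; [114, 10, 4]]·[a, b, c]ᵀ = [-11886, -1166, -136]ᵀ.
Inverting the 3×3 Gram matrix, [a, b, c]ᵀ = [-13429/9034, 26757/9034, 4339/4517]ᵀ.

a = -1.49, b = 2.96, c = 0.96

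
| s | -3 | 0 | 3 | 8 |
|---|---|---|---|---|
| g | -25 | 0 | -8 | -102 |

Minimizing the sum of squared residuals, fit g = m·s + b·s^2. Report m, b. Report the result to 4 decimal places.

m = 2.7241, b = -1.9304

Entries of MᵀM: Σs·s = 82, Σs·s^2 = 512, Σs^2·s^2 = 4258.
For Mᵀg: Σs·g = -765, Σs^2·g = -6825.
MᵀM·[m, b]ᵀ = Mᵀg becomes [[82, 512]; [512, 4258]]·[m, b]ᵀ = [-765, -6825]ᵀ.
Eliminating b: 4258·(row 1) − 512·(row 2) gives 87012·m = 4258·(-765) − 512·(-6825) = 237030, so m = 39505/14502.
Then b = ((-6825) − 512·(39505/14502))/4258 = -27995/14502.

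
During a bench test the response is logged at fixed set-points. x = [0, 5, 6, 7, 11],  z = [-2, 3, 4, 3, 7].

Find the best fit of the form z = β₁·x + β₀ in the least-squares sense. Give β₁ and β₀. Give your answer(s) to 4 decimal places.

The normal equations are: 231·β₁ + 29·β₀ = 137;  29·β₁ + 5·β₀ = 15.
det = 231·5 − 29² = 314.
β₁ = (137·5 − 29·15)/314 = 125/157; β₀ = (231·15 − 29·137)/314 = -254/157.

β₁ = 0.7962, β₀ = -1.6178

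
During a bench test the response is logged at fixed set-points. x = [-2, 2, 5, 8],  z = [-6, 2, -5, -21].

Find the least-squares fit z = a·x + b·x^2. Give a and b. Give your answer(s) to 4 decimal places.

The normal equations are: 97·a + 637·b = -177;  637·a + 4753·b = -1485.
Eliminating b: 4753·(row 1) − 637·(row 2) gives 55272·a = 4753·(-177) − 637·(-1485) = 104664, so a = 89/47.
Then b = ((-1485) − 637·(89/47))/4753 = -1304/2303.

a = 1.8936, b = -0.5662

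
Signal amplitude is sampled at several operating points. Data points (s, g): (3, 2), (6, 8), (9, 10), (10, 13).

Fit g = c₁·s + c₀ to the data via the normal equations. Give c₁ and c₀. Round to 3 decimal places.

c₁ = 1.433, c₀ = -1.783

The normal system MᵀM·[c₁, c₀]ᵀ = Mᵀg is [[226, 28]; [28, 4]]·[c₁, c₀]ᵀ = [274, 33]ᵀ.
Determinant 226·4 − 28² = 120.
c₁ = (274·4 − 28·33)/120 = 43/30; c₀ = (226·33 − 28·274)/120 = -107/60.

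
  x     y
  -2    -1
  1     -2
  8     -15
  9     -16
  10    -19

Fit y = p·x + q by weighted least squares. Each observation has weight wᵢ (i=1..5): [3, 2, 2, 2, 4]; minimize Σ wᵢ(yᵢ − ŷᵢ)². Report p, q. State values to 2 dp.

p = -1.54, q = -2.84

From the data, Σwᵢ·x·x = 704, Σwᵢ·x = 70, Σwᵢ·1 = 13.
For MᵀWy: Σwᵢ·x·y = -1286, Σwᵢ·y = -145.
Eliminating q: 13·(row 1) − 70·(row 2) gives 4252·p = 13·(-1286) − 70·(-145) = -6568, so p = -1642/1063.
Then q = ((-145) − 70·(-1642/1063))/13 = -3015/1063.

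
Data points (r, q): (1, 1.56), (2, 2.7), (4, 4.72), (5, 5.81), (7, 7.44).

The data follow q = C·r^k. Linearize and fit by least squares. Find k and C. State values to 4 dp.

k = 0.8081, C = 1.5535

Taking logs, ln q = k·ln r + ln C, so regress ln q on ln r.
AᵀA = [[8.7791, 5.6348]; [5.6348, 5]], rhs = [9.5769, 6.7562]ᵀ  (here Σln r = 5.6348, Σ(ln r)² = 8.7791, Σln q = 6.7562, Σln r·ln q = 9.5769).
Slope k = (n·Σln r·ln q − Σln r·Σln q)/(n·Σ(ln r)² − (Σln r)²) = (5·9.5769 − 5.6348·6.7562)/12.1448 = 0.80813; ln C = (Σln q − k·Σln r)/n = 0.44051, so C = exp(0.44051) = 1.55350.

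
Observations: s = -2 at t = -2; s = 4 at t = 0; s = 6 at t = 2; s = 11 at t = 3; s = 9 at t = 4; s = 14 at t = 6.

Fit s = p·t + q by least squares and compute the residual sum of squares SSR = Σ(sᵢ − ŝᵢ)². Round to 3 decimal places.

SSR = 11.004

Entries of MᵀM: Σt·t = 69, Σt = 13, Σ1 = 6.
Right-hand side: Σt·s = 169, Σs = 42.
So MᵀM·[p, q]ᵀ = Mᵀs: [[69, 13]; [13, 6]]·[p, q]ᵀ = [169, 42]ᵀ.
Eliminating q: 6·(row 1) − 13·(row 2) gives 245·p = 6·169 − 13·42 = 468, so p = 468/245.
Then q = (42 − 13·(468/245))/6 = 701/245.
Residuals: -51/49, 279/245, -167/245, 118/49, -368/245, -79/245; SSR = 2696/245.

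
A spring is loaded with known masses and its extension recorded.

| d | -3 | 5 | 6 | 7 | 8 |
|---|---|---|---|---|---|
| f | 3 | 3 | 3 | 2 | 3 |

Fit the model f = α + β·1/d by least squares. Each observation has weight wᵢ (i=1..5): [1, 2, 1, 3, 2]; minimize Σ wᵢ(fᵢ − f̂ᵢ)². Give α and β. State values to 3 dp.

α = 2.724, β = -0.569

Forming AᵀWA = [[9, 383/420]; [383/420, 109849/352800]] and AᵀWf = [24, 323/140]ᵀ gives AᵀWA·[α, β]ᵀ = AᵀWf.
Determinant 9·(109849/352800) − (383/420)² = 695263/352800.
α = (24·(109849/352800) − (383/420)·(323/140))/(695263/352800) = 1894122/695263; β = (9·(323/140) − (383/420)·24)/(695263/352800) = -395640/695263.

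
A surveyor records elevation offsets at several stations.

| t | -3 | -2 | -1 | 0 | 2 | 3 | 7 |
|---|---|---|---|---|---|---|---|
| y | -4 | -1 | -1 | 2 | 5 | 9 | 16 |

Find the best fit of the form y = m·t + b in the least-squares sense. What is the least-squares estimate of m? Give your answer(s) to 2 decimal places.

MᵀM·[m, b]ᵀ = Mᵀy reads: 76·m + 6·b = 164;  6·m + 7·b = 26.
(Σt·t = 76, Σt = 6, Σ1 = 7, Σt·y = 164, Σy = 26.)
det = 76·7 − 6² = 496.
m = (164·7 − 6·26)/496 = 2; b = (76·26 − 6·164)/496 = 2.

m = 2.00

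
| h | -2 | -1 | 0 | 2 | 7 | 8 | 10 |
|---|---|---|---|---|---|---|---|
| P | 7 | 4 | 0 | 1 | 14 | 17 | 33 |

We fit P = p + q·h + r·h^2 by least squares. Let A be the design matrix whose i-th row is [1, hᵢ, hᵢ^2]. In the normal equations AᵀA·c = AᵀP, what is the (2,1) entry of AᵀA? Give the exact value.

Row 2 ↔ basis h, column 1 ↔ basis 1, so (AᵀA)_{2,1} = Σᵢ h = (-2)·(1) + (-1)·(1) + (0)·(1) + (2)·(1) + (7)·(1) + (8)·(1) + (10)·(1) = 24.

24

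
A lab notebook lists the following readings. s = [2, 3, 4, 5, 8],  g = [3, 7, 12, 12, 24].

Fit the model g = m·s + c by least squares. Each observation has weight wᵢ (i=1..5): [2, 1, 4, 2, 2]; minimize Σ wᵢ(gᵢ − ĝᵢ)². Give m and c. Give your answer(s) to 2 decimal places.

Forming AᵀWA = [[259, 49]; [49, 11]] and AᵀWg = [729, 133]ᵀ gives AᵀWA·[m, c]ᵀ = AᵀWg.
Δ = 259·11 − 49² = 448.
m = (729·11 − 49·133)/448 = 751/224; c = (259·133 − 49·729)/448 = -91/32.

m = 3.35, c = -2.84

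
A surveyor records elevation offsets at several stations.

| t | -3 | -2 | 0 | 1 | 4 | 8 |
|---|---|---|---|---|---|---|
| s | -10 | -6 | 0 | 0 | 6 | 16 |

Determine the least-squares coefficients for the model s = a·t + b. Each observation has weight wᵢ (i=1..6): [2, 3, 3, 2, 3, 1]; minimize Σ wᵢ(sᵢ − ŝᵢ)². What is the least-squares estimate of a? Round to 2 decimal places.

Entries of XᵀWX: Σwᵢ·t·t = 144, Σwᵢ·t = 10, Σwᵢ·1 = 14.
Moment sums: Σwᵢ·t·s = 296, Σwᵢ·s = -4.
XᵀWX·[a, b]ᵀ = XᵀWs becomes [[144, 10]; [10, 14]]·[a, b]ᵀ = [296, -4]ᵀ.
Eliminating b: 14·(row 1) − 10·(row 2) gives 1916·a = 14·296 − 10·(-4) = 4184, so a = 1046/479.
Then b = ((-4) − 10·(1046/479))/14 = -884/479.

a = 2.18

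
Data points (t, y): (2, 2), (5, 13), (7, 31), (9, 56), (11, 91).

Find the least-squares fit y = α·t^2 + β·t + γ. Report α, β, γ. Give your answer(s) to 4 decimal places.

α = 1.0360, β = -3.6100, γ = 5.1305

Sums needed: Σt^2·t^2 = 24244, Σt^2·t = 2536, Σt^2 = 280, Σt·t = 280, Σt = 34, Σ1 = 5.
Moment sums: Σt^2·y = 17399, Σt·y = 1791, Σy = 193.
Normal equations: [[24244, 2536, 280]; [2536, 280, 34]; [280, 34, 5]]·[α, β, γ]ᵀ = [17399, 1791, 193]ᵀ.
Inverting the 3×3 Gram matrix, [α, β, γ]ᵀ = [23957/23124, -83477/23124, 19773/3854]ᵀ.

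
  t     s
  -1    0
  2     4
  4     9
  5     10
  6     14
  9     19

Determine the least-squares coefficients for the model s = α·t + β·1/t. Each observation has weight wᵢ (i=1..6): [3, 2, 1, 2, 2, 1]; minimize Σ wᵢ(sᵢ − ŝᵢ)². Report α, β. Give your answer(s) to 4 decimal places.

Compute the Gram sums: Σwᵢ·t·t = 230, Σwᵢ·t·1/t = 11, Σwᵢ·1/t·1/t = 120217/32400.
For MᵀWs: Σwᵢ·t·s = 491, Σwᵢ·1/t·s = 613/36.
MᵀWM·[α, β]ᵀ = MᵀWs becomes [[230, 11]; [11, 120217/32400]]·[α, β]ᵀ = [491, 613/36]ᵀ.
det = 230·(120217/32400) − 11² = 2372951/3240.
α = (491·(120217/32400) − 11·(613/36))/(2372951/3240) = 52957847/23729510; β = (230·(613/36) − 11·491)/(2372951/3240) = -4810140/2372951.

α = 2.2317, β = -2.0271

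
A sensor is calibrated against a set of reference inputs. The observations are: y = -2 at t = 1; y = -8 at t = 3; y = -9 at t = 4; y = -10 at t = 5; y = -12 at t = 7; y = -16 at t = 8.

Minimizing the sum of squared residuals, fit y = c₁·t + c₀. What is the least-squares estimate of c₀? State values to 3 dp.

XᵀX·[c₁, c₀]ᵀ = Xᵀy reads: 164·c₁ + 28·c₀ = -324;  28·c₁ + 6·c₀ = -57.
Δ = 164·6 − 28² = 200.
c₁ = ((-324)·6 − 28·(-57))/200 = -87/50; c₀ = (164·(-57) − 28·(-324))/200 = -69/50.

c₀ = -1.380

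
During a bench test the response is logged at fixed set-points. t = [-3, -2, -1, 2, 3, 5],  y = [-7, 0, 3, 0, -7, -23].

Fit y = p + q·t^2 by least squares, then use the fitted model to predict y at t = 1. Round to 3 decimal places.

Setting ∂/∂p … = 0 gives: 6·p + 52·q = -34;  52·p + 820·q = -698.
Eliminating q: 820·(row 1) − 52·(row 2) gives 2216·p = 820·(-34) − 52·(-698) = 8416, so p = 1052/277.
Then q = ((-698) − 52·(1052/277))/820 = -605/554.
At t = 1: ŷ = (1052/277)·(1) + (-605/554)·(1) = 1499/554.

ŷ = 2.706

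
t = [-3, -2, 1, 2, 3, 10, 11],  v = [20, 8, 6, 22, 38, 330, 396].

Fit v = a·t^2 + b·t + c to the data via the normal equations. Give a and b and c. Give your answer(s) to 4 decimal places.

Forming XᵀX = [[24836, 2332, 248]; [2332, 248, 22]; [248, 22, 7]] and Xᵀv = [81564, 7744, 820]ᵀ gives XᵀX·[a, b, c]ᵀ = Xᵀv.
Solving the 3×3 system (Gaussian elimination) gives a = 599521/201306, b = 611215/201306, c = 70071/33551.

a = 2.9782, b = 3.0362, c = 2.0885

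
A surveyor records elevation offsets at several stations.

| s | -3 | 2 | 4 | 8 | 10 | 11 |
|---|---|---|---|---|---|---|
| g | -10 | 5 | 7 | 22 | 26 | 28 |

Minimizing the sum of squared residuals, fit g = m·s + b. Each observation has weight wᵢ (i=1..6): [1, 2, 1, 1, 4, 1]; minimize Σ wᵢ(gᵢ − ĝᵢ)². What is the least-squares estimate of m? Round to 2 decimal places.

m = 2.74

Forming MᵀWM = [[618, 64]; [64, 10]] and MᵀWg = [1602, 161]ᵀ gives MᵀWM·[m, b]ᵀ = MᵀWg.
Eliminating b: 10·(row 1) − 64·(row 2) gives 2084·m = 10·1602 − 64·161 = 5716, so m = 1429/521.
Then b = (161 − 64·(1429/521))/10 = -1515/1042.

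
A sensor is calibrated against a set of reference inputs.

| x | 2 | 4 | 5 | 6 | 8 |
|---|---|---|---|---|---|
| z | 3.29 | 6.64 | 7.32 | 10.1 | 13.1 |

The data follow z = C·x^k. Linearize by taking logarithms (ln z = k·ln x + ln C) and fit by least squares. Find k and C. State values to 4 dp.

k = 0.9921, C = 1.6354

Let Y = ln z. Fitting Y = k·ln x + ln C by least squares:
Σln x = 7.5601, Σ(ln x)² = 12.5270, Σln z = 9.9598, Σln x·ln z = 16.1467.
Equations: 12.5270·k + 7.5601·ln C = 16.1467;  7.5601·k + 5·ln C = 9.9598.
Δ = 12.5270·5 − (7.5601)² = 5.4804; k = (16.1467·5 − 7.5601·9.9598)/5.4804 = 0.99211, ln C = (12.5270·9.9598 − 7.5601·16.1467)/5.4804 = 0.49186, so C = exp(0.49186) = 1.63536.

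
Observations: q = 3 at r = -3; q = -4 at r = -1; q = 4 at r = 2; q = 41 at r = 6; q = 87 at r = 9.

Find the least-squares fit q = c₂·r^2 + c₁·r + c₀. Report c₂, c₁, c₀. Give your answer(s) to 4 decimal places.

c₂ = 0.9640, c₁ = 1.3172, c₀ = -2.4818

With design matrix X, XᵀX = [[7955, 925, 131]; [925, 131, 13]; [131, 13, 5]] and Xᵀq = [8562, 1032, 131]ᵀ.
Solving the 3×3 system (Gaussian elimination) gives c₂ = 39401/40872, c₁ = 53837/40872, c₀ = -8453/3406.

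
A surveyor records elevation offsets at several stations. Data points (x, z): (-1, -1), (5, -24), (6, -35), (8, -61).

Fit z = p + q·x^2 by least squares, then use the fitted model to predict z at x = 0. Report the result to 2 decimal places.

From the data, Σ1 = 4, Σx^2 = 126, Σx^2·x^2 = 6018.
Right-hand side: Σz = -121, Σx^2·z = -5765.
det = 4·6018 − 126² = 8196.
p = ((-121)·6018 − 126·(-5765))/8196 = -149/683; q = (4·(-5765) − 126·(-121))/8196 = -3907/4098.
At x = 0: ẑ = (-149/683)·(1) + (-3907/4098)·(0) = -149/683.

ẑ = -0.22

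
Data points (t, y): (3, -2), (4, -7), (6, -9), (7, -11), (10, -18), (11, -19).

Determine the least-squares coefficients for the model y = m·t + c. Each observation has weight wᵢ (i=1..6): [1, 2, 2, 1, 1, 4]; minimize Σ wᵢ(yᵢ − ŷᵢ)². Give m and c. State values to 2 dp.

AᵀWA·[m, c]ᵀ = AᵀWy reads: 746·m + 84·c = -1263;  84·m + 11·c = -139.
det = 746·11 − 84² = 1150.
m = ((-1263)·11 − 84·(-139))/1150 = -2217/1150; c = (746·(-139) − 84·(-1263))/1150 = 1199/575.

m = -1.93, c = 2.09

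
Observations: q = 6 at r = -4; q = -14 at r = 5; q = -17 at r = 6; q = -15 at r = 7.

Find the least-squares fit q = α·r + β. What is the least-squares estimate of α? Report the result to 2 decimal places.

α = -2.09

Sums needed: Σr·r = 126, Σr = 14, Σ1 = 4.
Moment sums: Σr·q = -301, Σq = -40.
Determinant 126·4 − 14² = 308.
α = ((-301)·4 − 14·(-40))/308 = -23/11; β = (126·(-40) − 14·(-301))/308 = -59/22.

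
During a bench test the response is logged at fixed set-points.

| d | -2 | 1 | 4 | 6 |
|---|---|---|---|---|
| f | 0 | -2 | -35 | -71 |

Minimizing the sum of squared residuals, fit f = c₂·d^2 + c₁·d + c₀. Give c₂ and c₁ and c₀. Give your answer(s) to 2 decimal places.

c₂ = -1.60, c₁ = -2.53, c₀ = 1.53

Entries of AᵀA: Σd^2·d^2 = 1569, Σd^2·d = 273, Σd^2 = 57, Σd·d = 57, Σd = 9, Σ1 = 4.
Right-hand side: Σd^2·f = -3118, Σd·f = -568, Σf = -108.
Solving the 3×3 system (Gaussian elimination) gives c₂ = -2441/1524, c₁ = -3863/1524, c₀ = 194/127.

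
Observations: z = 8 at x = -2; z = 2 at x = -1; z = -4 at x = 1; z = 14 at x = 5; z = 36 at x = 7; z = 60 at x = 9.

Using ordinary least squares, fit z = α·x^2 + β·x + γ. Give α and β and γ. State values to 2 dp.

Sums needed: Σx^2·x^2 = 9605, Σx^2·x = 1189, Σx^2 = 161, Σx·x = 161, Σx = 19, Σ1 = 6.
Right-hand side: Σx^2·z = 7004, Σx·z = 840, Σz = 116.
So AᵀA·[α, β, γ]ᵀ = Aᵀz: [[9605, 1189, 161]; [1189, 161, 19]; [161, 19, 6]]·[α, β, γ]ᵀ = [7004, 840, 116]ᵀ.
Inverting the 3×3 Gram matrix, [α, β, γ]ᵀ = [21407/21486, -217349/107430, -17809/17905]ᵀ.

α = 1.00, β = -2.02, γ = -0.99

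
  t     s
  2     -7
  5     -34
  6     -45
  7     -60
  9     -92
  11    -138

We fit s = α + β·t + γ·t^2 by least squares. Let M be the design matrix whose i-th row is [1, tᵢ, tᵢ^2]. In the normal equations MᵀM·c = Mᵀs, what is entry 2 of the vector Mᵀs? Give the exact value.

Entry 2 ↔ basis t, so (Mᵀs)_{2} = Σᵢ (t)·sᵢ = (2)·(-7) + (5)·(-34) + (6)·(-45) + (7)·(-60) + (9)·(-92) + (11)·(-138) = -3220.

-3220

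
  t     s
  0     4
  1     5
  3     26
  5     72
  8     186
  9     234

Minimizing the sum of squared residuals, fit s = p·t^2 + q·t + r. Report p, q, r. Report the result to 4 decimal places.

Entries of AᵀA: Σt^2·t^2 = 11364, Σt^2·t = 1394, Σt^2 = 180, Σt·t = 180, Σt = 26, Σ1 = 6.
For Aᵀs: Σt^2·s = 32897, Σt·s = 4037, Σs = 527.
Row-reducing yields p = 36989/12290, q = -17269/12290, r = 22317/6145.

p = 3.0097, q = -1.4051, r = 3.6317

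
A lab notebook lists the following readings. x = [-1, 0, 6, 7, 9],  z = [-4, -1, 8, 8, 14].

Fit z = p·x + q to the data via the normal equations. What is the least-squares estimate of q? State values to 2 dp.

From the data, Σx·x = 167, Σx = 21, Σ1 = 5.
And Σx·z = 234, Σz = 25.
MᵀM·[p, q]ᵀ = Mᵀz becomes [[167, 21]; [21, 5]]·[p, q]ᵀ = [234, 25]ᵀ.
Eliminating q: 5·(row 1) − 21·(row 2) gives 394·p = 5·234 − 21·25 = 645, so p = 645/394.
Then q = (25 − 21·(645/394))/5 = -739/394.

q = -1.88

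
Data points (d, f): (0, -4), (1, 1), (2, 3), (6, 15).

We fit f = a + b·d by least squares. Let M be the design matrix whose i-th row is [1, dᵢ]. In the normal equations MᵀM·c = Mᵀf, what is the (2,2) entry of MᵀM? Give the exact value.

41

Row 2 ↔ basis d, column 2 ↔ basis d, so (MᵀM)_{2,2} = Σᵢ (d)·(d) = (0)·(0) + (1)·(1) + (2)·(2) + (6)·(6) = 41.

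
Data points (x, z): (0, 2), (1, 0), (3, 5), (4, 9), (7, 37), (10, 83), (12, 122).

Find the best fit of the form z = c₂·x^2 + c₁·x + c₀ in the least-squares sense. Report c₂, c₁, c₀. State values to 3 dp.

Compute the Gram sums: Σx^2·x^2 = 33475, Σx^2·x = 3163, Σx^2 = 319, Σx·x = 319, Σx = 37, Σ1 = 7.
For Mᵀz: Σx^2·z = 27870, Σx·z = 2604, Σz = 258.
Normal equations: [[33475, 3163, 319]; [3163, 319, 37]; [319, 37, 7]]·[c₂, c₁, c₀]ᵀ = [27870, 2604, 258]ᵀ.
Row-reducing yields c₂ = 30533/30401, c₁ = -59848/30401, c₀ = 45401/30401.

c₂ = 1.004, c₁ = -1.969, c₀ = 1.493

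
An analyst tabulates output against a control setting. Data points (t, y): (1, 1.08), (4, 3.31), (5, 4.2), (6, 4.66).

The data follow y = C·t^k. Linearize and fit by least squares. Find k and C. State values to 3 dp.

Linearized form: ln y = k·ln t + ln C. From the 4 transformed points,
Σln t = 4.7875, Σ(ln t)² = 7.7225, Σln y = 4.2480, Σln t·ln y = 6.7265.
Normal system: [[7.7225, 4.7875]; [4.7875, 4]]·[k, ln C]ᵀ = [6.7265, 4.2480]ᵀ.
Δ = 7.7225·4 − (4.7875)² = 7.9699; k = (6.7265·4 − 4.7875·4.2480)/7.9699 = 0.82421, ln C = (7.7225·4.2480 − 4.7875·6.7265)/7.9699 = 0.07553, so C = exp(0.07553) = 1.07846.

k = 0.824, C = 1.078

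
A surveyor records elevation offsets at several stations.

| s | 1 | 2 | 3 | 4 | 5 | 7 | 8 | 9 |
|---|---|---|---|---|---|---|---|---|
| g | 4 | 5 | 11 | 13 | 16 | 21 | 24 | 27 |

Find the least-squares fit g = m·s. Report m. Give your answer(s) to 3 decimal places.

Compute the Gram sums: Σs·s = 249.
Moment sums: Σs·g = 761.
So XᵀX·[m]ᵀ = Xᵀg: [[249]]·[m]ᵀ = [761]ᵀ.
Hence m = 761 / 249 ≈ 3.05622.

m = 3.056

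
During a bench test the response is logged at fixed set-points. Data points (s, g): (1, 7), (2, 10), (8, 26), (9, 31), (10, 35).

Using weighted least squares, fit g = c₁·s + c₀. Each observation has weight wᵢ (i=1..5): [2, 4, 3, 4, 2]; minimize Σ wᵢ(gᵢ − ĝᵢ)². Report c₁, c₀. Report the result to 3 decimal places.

Sums needed: Σwᵢ·s·s = 734, Σwᵢ·s = 90, Σwᵢ·1 = 15.
For AᵀWg: Σwᵢ·s·g = 2534, Σwᵢ·g = 326.
det = 734·15 − 90² = 2910.
c₁ = (2534·15 − 90·326)/2910 = 289/97; c₀ = (734·326 − 90·2534)/2910 = 5612/1455.

c₁ = 2.979, c₀ = 3.857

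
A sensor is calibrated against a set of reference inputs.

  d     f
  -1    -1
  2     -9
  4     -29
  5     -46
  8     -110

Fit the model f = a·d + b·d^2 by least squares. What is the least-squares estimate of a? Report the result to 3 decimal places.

Normal-equation sums: Σd·d = 110, Σd·d^2 = 708, Σd^2·d^2 = 4994.
Right-hand side: Σd·f = -1243, Σd^2·f = -8691.
MᵀM·[a, b]ᵀ = Mᵀf becomes [[110, 708]; [708, 4994]]·[a, b]ᵀ = [-1243, -8691]ᵀ.
Eliminating b: 4994·(row 1) − 708·(row 2) gives 48076·a = 4994·(-1243) − 708·(-8691) = -54314, so a = -27157/24038.
Then b = ((-8691) − 708·(-27157/24038))/4994 = -37983/24038.

a = -1.130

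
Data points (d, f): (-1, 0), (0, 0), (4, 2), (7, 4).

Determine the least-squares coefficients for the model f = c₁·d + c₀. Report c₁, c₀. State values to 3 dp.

c₁ = 0.512, c₀ = 0.220

From the data, Σd·d = 66, Σd = 10, Σ1 = 4.
Moment sums: Σd·f = 36, Σf = 6.
AᵀA·[c₁, c₀]ᵀ = Aᵀf becomes [[66, 10]; [10, 4]]·[c₁, c₀]ᵀ = [36, 6]ᵀ.
Eliminating c₀: 4·(row 1) − 10·(row 2) gives 164·c₁ = 4·36 − 10·6 = 84, so c₁ = 21/41.
Then c₀ = (6 − 10·(21/41))/4 = 9/41.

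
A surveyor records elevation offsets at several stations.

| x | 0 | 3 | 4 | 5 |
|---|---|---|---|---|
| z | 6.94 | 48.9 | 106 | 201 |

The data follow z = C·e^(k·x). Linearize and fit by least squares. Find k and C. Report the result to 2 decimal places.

k = 0.68, C = 6.83

Let Y = ln z. Fitting Y = k·x + ln C by least squares:
Σx = 12.0000, Σ(x)² = 50.0000, Σln z = 15.7938, Σx·ln z = 56.8396.
Equations: 50.0000·k + 12.0000·ln C = 56.8396;  12.0000·k + 4·ln C = 15.7938.
Slope k = (n·Σx·ln z − Σx·Σln z)/(n·Σ(x)² − (Σx)²) = (4·56.8396 − 12.0000·15.7938)/56.0000 = 0.67558; ln C = (Σln z − k·Σx)/n = 1.92171, so C = exp(1.92171) = 6.83264.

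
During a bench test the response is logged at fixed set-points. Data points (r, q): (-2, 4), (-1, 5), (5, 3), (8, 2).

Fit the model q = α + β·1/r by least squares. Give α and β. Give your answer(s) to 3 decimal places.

The normal equations are: 4·α + (-47/40)·β = 14;  (-47/40)·α + (2089/1600)·β = -123/20.
(Σ1 = 4, Σ1/r = -47/40, Σ1/r·1/r = 2089/1600, Σq = 14, Σ1/r·q = -123/20.)
Δ = 4·(2089/1600) − (-47/40)² = 6147/1600.
α = (14·(2089/1600) − (-47/40)·(-123/20))/(6147/1600) = 17684/6147; β = (4·(-123/20) − (-47/40)·14)/(6147/1600) = -13040/6147.

α = 2.877, β = -2.121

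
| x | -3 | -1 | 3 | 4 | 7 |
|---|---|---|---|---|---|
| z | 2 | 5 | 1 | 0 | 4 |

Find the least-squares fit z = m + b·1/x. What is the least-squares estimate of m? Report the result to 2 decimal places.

m = 2.07

MᵀM·[m, b]ᵀ = Mᵀz reads: 5·m + (-17/28)·b = 12;  (-17/28)·m + (9209/7056)·b = -100/21.
det = 5·(9209/7056) − (-17/28)² = 10861/1764.
m = (12·(9209/7056) − (-17/28)·(-100/21))/(10861/1764) = 22527/10861; b = (5·(-100/21) − (-17/28)·12)/(10861/1764) = -29148/10861.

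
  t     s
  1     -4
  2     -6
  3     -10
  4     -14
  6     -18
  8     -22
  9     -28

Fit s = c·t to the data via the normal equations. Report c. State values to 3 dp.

c = -3.024

With design matrix A, AᵀA = [[211]] and Aᵀs = [-638]ᵀ.
Hence c = -638 / 211 ≈ -3.0237.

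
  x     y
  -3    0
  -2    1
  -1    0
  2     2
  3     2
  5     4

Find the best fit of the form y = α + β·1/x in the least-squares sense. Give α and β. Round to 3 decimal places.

α = 1.755, β = 1.913

Compute the Gram sums: Σ1 = 6, Σ1/x = -4/5, Σ1/x·1/x = 793/450.
Moment sums: Σy = 9, Σ1/x·y = 59/30.
Δ = 6·(793/450) − (-4/5)² = 149/15.
α = (9·(793/450) − (-4/5)·(59/30))/(149/15) = 523/298; β = (6·(59/30) − (-4/5)·9)/(149/15) = 285/149.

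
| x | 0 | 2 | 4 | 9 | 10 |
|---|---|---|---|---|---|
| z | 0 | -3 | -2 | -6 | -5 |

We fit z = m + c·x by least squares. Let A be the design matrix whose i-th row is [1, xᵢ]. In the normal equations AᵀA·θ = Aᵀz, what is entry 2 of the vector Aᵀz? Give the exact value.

Entry 2 ↔ basis x, so (Aᵀz)_{2} = Σᵢ (x)·zᵢ = (0)·(0) + (2)·(-3) + (4)·(-2) + (9)·(-6) + (10)·(-5) = -118.

-118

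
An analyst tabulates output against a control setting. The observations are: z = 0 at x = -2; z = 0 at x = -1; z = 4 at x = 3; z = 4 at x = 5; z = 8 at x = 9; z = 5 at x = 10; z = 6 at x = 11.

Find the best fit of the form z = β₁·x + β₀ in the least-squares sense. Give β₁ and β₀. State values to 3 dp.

Compute the Gram sums: Σx·x = 341, Σx = 35, Σ1 = 7.
Moment sums: Σx·z = 220, Σz = 27.
Normal equations: [[341, 35]; [35, 7]]·[β₁, β₀]ᵀ = [220, 27]ᵀ.
Determinant 341·7 − 35² = 1162.
β₁ = (220·7 − 35·27)/1162 = 85/166; β₀ = (341·27 − 35·220)/1162 = 1507/1162.

β₁ = 0.512, β₀ = 1.297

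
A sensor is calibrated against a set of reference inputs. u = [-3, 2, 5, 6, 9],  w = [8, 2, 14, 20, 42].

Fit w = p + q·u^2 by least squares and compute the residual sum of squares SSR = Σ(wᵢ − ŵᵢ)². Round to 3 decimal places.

SSR = 6.300

The normal equations are: 5·p + 155·q = 86;  155·p + 8579·q = 4552.
Eliminating q: 8579·(row 1) − 155·(row 2) gives 18870·p = 8579·86 − 155·4552 = 32234, so p = 16117/9435.
Then q = (4552 − 155·(16117/9435))/8579 = 943/1887.
Residuals: 16928/9435, -5369/3145, -634/3145, 2843/9435, -1762/9435; SSR = 59438/9435.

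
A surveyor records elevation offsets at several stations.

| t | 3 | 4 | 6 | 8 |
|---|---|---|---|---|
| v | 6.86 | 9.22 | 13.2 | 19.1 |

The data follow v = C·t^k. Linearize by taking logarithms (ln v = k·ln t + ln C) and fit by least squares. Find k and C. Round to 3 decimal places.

k = 1.021, C = 2.219

Let Y = ln v. Fitting Y = k·ln t + ln C by least squares:
Sums: Σln t = 6.3561, Σ(ln t)² = 10.6632, Σln v = 9.6770, Σln t·ln v = 15.9519.
Normal system: [[10.6632, 6.3561]; [6.3561, 4]]·[k, ln C]ᵀ = [15.9519, 9.6770]ᵀ.
Solving (det = 2.2529): k = 1.02079, ln C = 0.79718, so C = exp(0.79718) = 2.21928.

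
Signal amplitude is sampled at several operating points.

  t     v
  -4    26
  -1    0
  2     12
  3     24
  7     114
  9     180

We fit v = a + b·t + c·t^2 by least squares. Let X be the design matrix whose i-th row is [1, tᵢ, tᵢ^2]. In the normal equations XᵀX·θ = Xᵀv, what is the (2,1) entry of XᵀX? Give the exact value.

16

Row 2 ↔ basis t, column 1 ↔ basis 1, so (XᵀX)_{2,1} = Σᵢ t = (-4)·(1) + (-1)·(1) + (2)·(1) + (3)·(1) + (7)·(1) + (9)·(1) = 16.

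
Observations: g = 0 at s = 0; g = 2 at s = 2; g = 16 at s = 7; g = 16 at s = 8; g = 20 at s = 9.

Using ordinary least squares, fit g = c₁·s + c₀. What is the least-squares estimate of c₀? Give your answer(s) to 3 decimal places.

Normal-equation sums: Σs·s = 198, Σs = 26, Σ1 = 5.
Moment sums: Σs·g = 424, Σg = 54.
So XᵀX·[c₁, c₀]ᵀ = Xᵀg: [[198, 26]; [26, 5]]·[c₁, c₀]ᵀ = [424, 54]ᵀ.
Δ = 198·5 − 26² = 314.
c₁ = (424·5 − 26·54)/314 = 358/157; c₀ = (198·54 − 26·424)/314 = -166/157.

c₀ = -1.057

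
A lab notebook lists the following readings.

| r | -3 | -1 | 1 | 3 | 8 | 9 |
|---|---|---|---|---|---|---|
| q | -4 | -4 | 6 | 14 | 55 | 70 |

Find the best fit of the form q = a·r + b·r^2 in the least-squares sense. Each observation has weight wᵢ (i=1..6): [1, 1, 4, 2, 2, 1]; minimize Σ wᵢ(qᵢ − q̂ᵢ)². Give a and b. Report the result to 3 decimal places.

a = 3.276, b = 0.474

From the data, Σwᵢ·r·r = 241, Σwᵢ·r·r^2 = 1783, Σwᵢ·r^2·r^2 = 15001.
Moment sums: Σwᵢ·r·q = 1634, Σwᵢ·r^2·q = 12946.
Normal equations: [[241, 1783]; [1783, 15001]]·[a, b]ᵀ = [1634, 12946]ᵀ.
Determinant 241·15001 − 1783² = 436152.
a = (1634·15001 − 1783·12946)/436152 = 357229/109038; b = (241·12946 − 1783·1634)/436152 = 51641/109038.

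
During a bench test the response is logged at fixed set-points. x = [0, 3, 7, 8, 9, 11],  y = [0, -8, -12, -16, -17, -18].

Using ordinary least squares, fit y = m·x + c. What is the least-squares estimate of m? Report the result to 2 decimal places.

Forming AᵀA = [[324, 38]; [38, 6]] and Aᵀy = [-587, -71]ᵀ gives AᵀA·[m, c]ᵀ = Aᵀy.
Δ = 324·6 − 38² = 500.
m = ((-587)·6 − 38·(-71))/500 = -206/125; c = (324·(-71) − 38·(-587))/500 = -349/250.

m = -1.65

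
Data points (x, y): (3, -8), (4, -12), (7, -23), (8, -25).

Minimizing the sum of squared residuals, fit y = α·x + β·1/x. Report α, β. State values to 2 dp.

Forming MᵀM = [[138, 4]; [4, 5917/28224]] and Mᵀy = [-433, -2029/168]ᵀ gives MᵀM·[α, β]ᵀ = Mᵀy.
Eliminating β: (5917/28224)·(row 1) − 4·(row 2) gives (60827/4704)·α = (5917/28224)·(-433) − 4·(-2029/168) = -1198573/28224, so α = -1198573/364962.
Then β = ((-2029/168) − 4·(-1198573/364962))/(5917/28224) = 307272/60827.

α = -3.28, β = 5.05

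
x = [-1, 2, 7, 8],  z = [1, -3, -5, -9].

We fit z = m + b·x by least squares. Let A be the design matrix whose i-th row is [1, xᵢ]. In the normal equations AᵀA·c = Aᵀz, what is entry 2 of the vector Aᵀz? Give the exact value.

-114

Entry 2 ↔ basis x, so (Aᵀz)_{2} = Σᵢ (x)·zᵢ = (-1)·(1) + (2)·(-3) + (7)·(-5) + (8)·(-9) = -114.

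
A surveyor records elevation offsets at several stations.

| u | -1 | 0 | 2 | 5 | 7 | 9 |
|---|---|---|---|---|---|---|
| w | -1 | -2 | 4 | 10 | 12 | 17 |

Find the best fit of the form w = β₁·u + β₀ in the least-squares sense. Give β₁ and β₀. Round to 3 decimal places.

β₁ = 1.882, β₀ = -0.235

The normal equations are: 160·β₁ + 22·β₀ = 296;  22·β₁ + 6·β₀ = 40.
(Σu·u = 160, Σu = 22, Σ1 = 6, Σu·w = 296, Σw = 40.)
Eliminating β₀: 6·(row 1) − 22·(row 2) gives 476·β₁ = 6·296 − 22·40 = 896, so β₁ = 32/17.
Then β₀ = (40 − 22·(32/17))/6 = -4/17.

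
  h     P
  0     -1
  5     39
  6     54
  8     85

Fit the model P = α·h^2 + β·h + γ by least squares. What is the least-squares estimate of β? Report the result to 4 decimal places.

XᵀX·[α, β, γ]ᵀ = XᵀP reads: 6017·α + 853·β + 125·γ = 8359;  853·α + 125·β + 19·γ = 1199;  125·α + 19·β + 4·γ = 177.
Inverting the 3×3 Gram matrix, [α, β, γ]ᵀ = [898/1023, 3847/1023, -356/341]ᵀ.

β = 3.7605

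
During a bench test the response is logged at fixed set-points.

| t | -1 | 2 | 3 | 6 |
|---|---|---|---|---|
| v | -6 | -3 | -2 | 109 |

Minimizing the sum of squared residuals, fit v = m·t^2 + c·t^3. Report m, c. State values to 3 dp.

Entries of XᵀX: Σt^2·t^2 = 1394, Σt^2·t^3 = 8050, Σt^3·t^3 = 47450.
Moment sums: Σt^2·v = 3888, Σt^3·v = 23472.
XᵀX·[m, c]ᵀ = Xᵀv becomes [[1394, 8050]; [8050, 47450]]·[m, c]ᵀ = [3888, 23472]ᵀ.
Determinant 1394·47450 − 8050² = 1342800.
m = (3888·47450 − 8050·23472)/1342800 = -1240/373; c = (1394·23472 − 8050·3888)/1342800 = 9872/9325.

m = -3.324, c = 1.059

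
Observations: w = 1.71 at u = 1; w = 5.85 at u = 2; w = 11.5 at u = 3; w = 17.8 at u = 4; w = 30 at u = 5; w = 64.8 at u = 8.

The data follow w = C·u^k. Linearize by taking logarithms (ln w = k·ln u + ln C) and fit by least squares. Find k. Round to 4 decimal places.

k = 1.7468

With ln wᵢ as the transformed response and ln uᵢ as the regressor:
XᵀX = [[10.5236, 6.8669]; [6.8669, 6]], rhs = [22.0470, 15.1970]ᵀ  (here Σln u = 6.8669, Σ(ln u)² = 10.5236, Σln w = 15.1970, Σln u·ln w = 22.0470).
Δ = 10.5236·6 − (6.8669)² = 15.9867; k = (22.0470·6 − 6.8669·15.1970)/15.9867 = 1.74679, ln C = (10.5236·15.1970 − 6.8669·22.0470)/15.9867 = 0.53365.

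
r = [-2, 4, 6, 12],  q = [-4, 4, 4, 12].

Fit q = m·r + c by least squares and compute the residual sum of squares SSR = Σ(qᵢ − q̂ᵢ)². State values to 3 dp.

SSR = 2.560

Setting ∂/∂m … = 0 gives: 200·m + 20·c = 192;  20·m + 4·c = 16.
Δ = 200·4 − 20² = 400.
m = (192·4 − 20·16)/400 = 28/25; c = (200·16 − 20·192)/400 = -8/5.
Residuals: -4/25, 28/25, -28/25, 4/25; SSR = 64/25.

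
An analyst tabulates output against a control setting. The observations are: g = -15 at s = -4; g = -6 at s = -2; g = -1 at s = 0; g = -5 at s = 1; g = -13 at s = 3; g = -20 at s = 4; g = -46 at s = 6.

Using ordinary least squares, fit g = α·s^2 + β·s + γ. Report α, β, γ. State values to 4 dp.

Forming MᵀM = [[1906, 236, 82]; [236, 82, 8]; [82, 8, 7]] and Mᵀg = [-2362, -328, -106]ᵀ gives MᵀM·[α, β, γ]ᵀ = Mᵀg.
Row-reducing yields α = -4349/4053, β = -3014/4053, γ = -2328/1351.

α = -1.0730, β = -0.7436, γ = -1.7232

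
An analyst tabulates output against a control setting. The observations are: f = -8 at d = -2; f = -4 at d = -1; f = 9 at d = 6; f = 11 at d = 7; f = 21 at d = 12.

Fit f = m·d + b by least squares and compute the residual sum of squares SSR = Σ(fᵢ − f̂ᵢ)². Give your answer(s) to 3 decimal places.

SSR = 1.993

The normal system MᵀM·[m, b]ᵀ = Mᵀf is [[234, 22]; [22, 5]]·[m, b]ᵀ = [403, 29]ᵀ.
det = 234·5 − 22² = 686.
m = (403·5 − 22·29)/686 = 1377/686; b = (234·29 − 22·403)/686 = -1040/343.
Residuals: -327/343, 713/686, -4/343, -13/686, -19/343; SSR = 1367/686.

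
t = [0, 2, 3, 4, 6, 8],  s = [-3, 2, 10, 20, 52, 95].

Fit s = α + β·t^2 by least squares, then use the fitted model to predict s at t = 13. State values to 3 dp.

Forming XᵀX = [[6, 129]; [129, 5745]] and Xᵀs = [176, 8370]ᵀ gives XᵀX·[α, β]ᵀ = Xᵀs.
Eliminating β: 5745·(row 1) − 129·(row 2) gives 17829·α = 5745·176 − 129·8370 = -68610, so α = -22870/5943.
Then β = (8370 − 129·(-22870/5943))/5745 = 9172/5943.
At t = 13: ŝ = (-22870/5943)·(1) + (9172/5943)·(169) = 509066/1981.

ŝ = 256.974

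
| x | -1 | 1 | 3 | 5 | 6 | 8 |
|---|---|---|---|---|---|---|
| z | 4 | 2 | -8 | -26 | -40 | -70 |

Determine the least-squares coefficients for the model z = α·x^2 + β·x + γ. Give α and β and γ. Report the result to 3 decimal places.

α = -1.045, β = -0.932, γ = 4.100

Compute the Gram sums: Σx^2·x^2 = 6100, Σx^2·x = 880, Σx^2 = 136, Σx·x = 136, Σx = 22, Σ1 = 6.
And Σx^2·z = -6636, Σx·z = -956, Σz = -138.
Normal equations: [[6100, 880, 136]; [880, 136, 22]; [136, 22, 6]]·[α, β, γ]ᵀ = [-6636, -956, -138]ᵀ.
Row-reducing yields α = -8441/8079, β = -7531/8079, γ = 11042/2693.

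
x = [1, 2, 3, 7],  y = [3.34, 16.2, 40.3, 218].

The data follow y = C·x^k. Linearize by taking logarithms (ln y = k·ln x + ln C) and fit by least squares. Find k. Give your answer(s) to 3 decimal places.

k = 2.147

Linearized form: ln y = k·ln x + ln C. From the 4 transformed points,
XᵀX = [[5.4740, 3.7377]; [3.7377, 4]], rhs = [16.4690, 13.0718]ᵀ  (here Σln x = 3.7377, Σ(ln x)² = 5.4740, Σln y = 13.0718, Σln x·ln y = 16.4690).
Slope k = (n·Σln x·ln y − Σln x·Σln y)/(n·Σ(ln x)² − (Σln x)²) = (4·16.4690 − 3.7377·13.0718)/7.9257 = 2.14718; ln C = (Σln y − k·Σln x)/n = 1.26159.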